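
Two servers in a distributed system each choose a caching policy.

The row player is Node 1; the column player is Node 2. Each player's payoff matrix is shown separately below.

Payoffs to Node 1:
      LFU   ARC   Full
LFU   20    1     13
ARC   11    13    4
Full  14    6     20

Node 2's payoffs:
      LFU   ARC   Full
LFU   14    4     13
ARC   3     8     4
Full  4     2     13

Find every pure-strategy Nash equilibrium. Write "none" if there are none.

Pure-strategy Nash equilibria: (LFU, LFU); (ARC, ARC); (Full, Full)

Node 1 against LFU: payoffs 20, 11, 14 → best response LFU.
Node 1 against ARC: payoffs 1, 13, 6 → best response ARC.
Node 1 against Full: payoffs 13, 4, 20 → best response Full.
Node 2 against LFU: payoffs 14, 4, 13 → best response LFU.
Node 2 against ARC: payoffs 3, 8, 4 → best response ARC.
Node 2 against Full: payoffs 4, 2, 13 → best response Full.
Mutual best responses: (LFU, LFU); (ARC, ARC); (Full, Full).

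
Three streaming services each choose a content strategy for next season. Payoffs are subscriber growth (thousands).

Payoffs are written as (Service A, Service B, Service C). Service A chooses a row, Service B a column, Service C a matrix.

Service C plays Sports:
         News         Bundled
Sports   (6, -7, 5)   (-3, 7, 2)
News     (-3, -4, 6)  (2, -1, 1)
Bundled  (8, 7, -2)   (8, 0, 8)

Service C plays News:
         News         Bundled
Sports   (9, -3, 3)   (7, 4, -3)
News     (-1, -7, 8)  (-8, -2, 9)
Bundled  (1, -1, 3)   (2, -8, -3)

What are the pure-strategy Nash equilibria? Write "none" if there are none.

none

(Sports, News, Sports): Service A can switch to Bundled (6 → 8). Not NE.
(Sports, News, News): Service B can switch to Bundled (-3 → 4). Not NE.
(Sports, Bundled, Sports): Service A can switch to News (-3 → 2). Not NE.
(Sports, Bundled, News): Service C can switch to Sports (-3 → 2). Not NE.
(News, News, Sports): Service A can switch to Sports (-3 → 6). Not NE.
(News, News, News): Service A can switch to Sports (-1 → 9). Not NE.
(News, Bundled, Sports): Service A can switch to Bundled (2 → 8). Not NE.
(News, Bundled, News): Service A can switch to Sports (-8 → 7). Not NE.
(Bundled, News, Sports): Service C can switch to News (-2 → 3). Not NE.
(Bundled, News, News): Service A can switch to Sports (1 → 9). Not NE.
(The remaining 2 profiles each have a profitable deviation by the same check.)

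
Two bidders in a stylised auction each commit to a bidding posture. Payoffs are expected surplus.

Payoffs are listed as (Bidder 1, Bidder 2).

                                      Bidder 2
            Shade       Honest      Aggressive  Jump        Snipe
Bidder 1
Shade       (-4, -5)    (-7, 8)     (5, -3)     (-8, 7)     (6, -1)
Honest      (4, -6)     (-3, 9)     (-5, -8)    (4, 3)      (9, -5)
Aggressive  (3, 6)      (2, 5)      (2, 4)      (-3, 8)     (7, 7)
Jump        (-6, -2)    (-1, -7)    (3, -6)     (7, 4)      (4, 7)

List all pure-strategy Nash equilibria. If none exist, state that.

none

Mark each player's best response to every combination of opponents' strategies; a profile where every player is best-responding is a pure Nash equilibrium.
Bidder 1 against Shade: payoffs -4, 4, 3, -6 → best response Honest.
Bidder 1 against Honest: payoffs -7, -3, 2, -1 → best response Aggressive.
Bidder 1 against Aggressive: payoffs 5, -5, 2, 3 → best response Shade.
Bidder 1 against Jump: payoffs -8, 4, -3, 7 → best response Jump.
Bidder 1 against Snipe: payoffs 6, 9, 7, 4 → best response Honest.
Bidder 2 against Shade: payoffs -5, 8, -3, 7, -1 → best response Honest.
Bidder 2 against Honest: payoffs -6, 9, -8, 3, -5 → best response Honest.
Bidder 2 against Aggressive: payoffs 6, 5, 4, 8, 7 → best response Jump.
Bidder 2 against Jump: payoffs -2, -7, -6, 4, 7 → best response Snipe.
No profile is a mutual best response for all players.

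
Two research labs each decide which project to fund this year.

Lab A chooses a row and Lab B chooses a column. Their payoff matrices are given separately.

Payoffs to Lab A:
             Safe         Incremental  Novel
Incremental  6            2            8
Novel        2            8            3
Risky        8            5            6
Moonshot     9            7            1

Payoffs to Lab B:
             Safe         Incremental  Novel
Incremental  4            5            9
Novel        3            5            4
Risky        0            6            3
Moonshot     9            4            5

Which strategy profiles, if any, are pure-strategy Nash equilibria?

(Incremental, Novel), (Novel, Incremental), (Moonshot, Safe)

(Incremental, Safe): Lab A can switch to Risky (6 → 8). Not NE.
(Incremental, Incremental): Lab A can switch to Novel (2 → 8). Not NE.
(Incremental, Novel): Lab A gets 8, best alternative 6; Lab B gets 9, best alternative 5. No profitable deviation — NE.
(Novel, Safe): Lab A can switch to Incremental (2 → 6). Not NE.
(Novel, Incremental): Lab A gets 8, best alternative 7; Lab B gets 5, best alternative 4. No profitable deviation — NE.
(Novel, Novel): Lab A can switch to Incremental (3 → 8). Not NE.
(Risky, Safe): Lab A can switch to Moonshot (8 → 9). Not NE.
(Risky, Incremental): Lab A can switch to Novel (5 → 8). Not NE.
(Risky, Novel): Lab A can switch to Incremental (6 → 8). Not NE.
(Moonshot, Safe): Lab A gets 9, best alternative 8; Lab B gets 9, best alternative 5. No profitable deviation — NE.
(Moonshot, Incremental): Lab A can switch to Novel (7 → 8). Not NE.
(Moonshot, Novel): Lab A can switch to Incremental (1 → 8). Not NE.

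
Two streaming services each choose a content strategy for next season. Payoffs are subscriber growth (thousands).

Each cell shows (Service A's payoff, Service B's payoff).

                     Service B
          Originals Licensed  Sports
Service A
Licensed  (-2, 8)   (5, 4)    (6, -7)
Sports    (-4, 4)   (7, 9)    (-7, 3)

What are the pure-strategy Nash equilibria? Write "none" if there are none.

(Licensed, Originals): Service A gets -2, best alternative -4; Service B gets 8, best alternative 4. No profitable deviation — NE.
(Licensed, Licensed): Service A can switch to Sports (5 → 7). Not NE.
(Licensed, Sports): Service B can switch to Originals (-7 → 8). Not NE.
(Sports, Originals): Service A can switch to Licensed (-4 → -2). Not NE.
(Sports, Licensed): Service A gets 7, best alternative 5; Service B gets 9, best alternative 4. No profitable deviation — NE.
(Sports, Sports): Service A can switch to Licensed (-7 → 6). Not NE.

Pure-strategy Nash equilibria: (Licensed, Originals) and (Sports, Licensed)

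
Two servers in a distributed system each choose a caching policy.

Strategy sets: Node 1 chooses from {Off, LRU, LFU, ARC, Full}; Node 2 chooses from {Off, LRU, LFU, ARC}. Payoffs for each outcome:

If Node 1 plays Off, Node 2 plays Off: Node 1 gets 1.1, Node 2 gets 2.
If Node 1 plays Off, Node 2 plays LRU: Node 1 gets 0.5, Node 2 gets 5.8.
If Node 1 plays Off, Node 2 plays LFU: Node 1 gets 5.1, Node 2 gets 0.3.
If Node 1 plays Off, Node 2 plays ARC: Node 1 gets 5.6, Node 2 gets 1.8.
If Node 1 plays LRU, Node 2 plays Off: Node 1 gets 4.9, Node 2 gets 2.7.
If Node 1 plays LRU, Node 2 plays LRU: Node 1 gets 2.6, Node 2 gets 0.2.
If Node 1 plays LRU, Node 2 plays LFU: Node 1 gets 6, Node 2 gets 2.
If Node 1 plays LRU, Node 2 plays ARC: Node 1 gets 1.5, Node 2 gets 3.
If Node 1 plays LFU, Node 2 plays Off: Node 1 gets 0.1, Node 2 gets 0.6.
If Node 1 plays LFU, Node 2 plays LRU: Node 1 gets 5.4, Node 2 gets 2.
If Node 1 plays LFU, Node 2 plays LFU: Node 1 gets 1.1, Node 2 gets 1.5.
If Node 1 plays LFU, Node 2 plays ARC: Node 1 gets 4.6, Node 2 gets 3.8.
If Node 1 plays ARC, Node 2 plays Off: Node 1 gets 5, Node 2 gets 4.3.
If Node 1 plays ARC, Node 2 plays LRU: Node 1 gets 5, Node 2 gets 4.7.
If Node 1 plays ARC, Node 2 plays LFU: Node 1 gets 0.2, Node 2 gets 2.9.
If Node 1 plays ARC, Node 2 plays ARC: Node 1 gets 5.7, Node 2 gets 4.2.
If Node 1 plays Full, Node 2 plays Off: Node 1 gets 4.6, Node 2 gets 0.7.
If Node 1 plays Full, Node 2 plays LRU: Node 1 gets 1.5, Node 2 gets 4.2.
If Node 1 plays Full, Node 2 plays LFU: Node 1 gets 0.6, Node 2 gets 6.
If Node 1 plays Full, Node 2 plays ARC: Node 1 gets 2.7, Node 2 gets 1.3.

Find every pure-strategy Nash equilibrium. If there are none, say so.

This game has no pure Nash equilibrium.

Node 1 against Off: payoffs 1.1, 4.9, 0.1, 5, 4.6 → best response ARC.
Node 1 against LRU: payoffs 0.5, 2.6, 5.4, 5, 1.5 → best response LFU.
Node 1 against LFU: payoffs 5.1, 6, 1.1, 0.2, 0.6 → best response LRU.
Node 1 against ARC: payoffs 5.6, 1.5, 4.6, 5.7, 2.7 → best response ARC.
Node 2 against Off: payoffs 2, 5.8, 0.3, 1.8 → best response LRU.
Node 2 against LRU: payoffs 2.7, 0.2, 2, 3 → best response ARC.
Node 2 against LFU: payoffs 0.6, 2, 1.5, 3.8 → best response ARC.
Node 2 against ARC: payoffs 4.3, 4.7, 2.9, 4.2 → best response LRU.
Node 2 against Full: payoffs 0.7, 4.2, 6, 1.3 → best response LFU.
No profile is a mutual best response for all players.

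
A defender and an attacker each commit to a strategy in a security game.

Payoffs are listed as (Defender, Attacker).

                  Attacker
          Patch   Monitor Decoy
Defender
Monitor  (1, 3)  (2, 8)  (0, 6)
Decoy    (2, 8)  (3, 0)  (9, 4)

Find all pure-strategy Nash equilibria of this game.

The unique pure-strategy Nash equilibrium is (Decoy, Patch).

Mark each player's best response to every combination of opponents' strategies; a profile where every player is best-responding is a pure Nash equilibrium.
Defender against Patch: payoffs 1, 2 → best response Decoy.
Defender against Monitor: payoffs 2, 3 → best response Decoy.
Defender against Decoy: payoffs 0, 9 → best response Decoy.
Attacker against Monitor: payoffs 3, 8, 6 → best response Monitor.
Attacker against Decoy: payoffs 8, 0, 4 → best response Patch.
Mutual best responses: (Decoy, Patch).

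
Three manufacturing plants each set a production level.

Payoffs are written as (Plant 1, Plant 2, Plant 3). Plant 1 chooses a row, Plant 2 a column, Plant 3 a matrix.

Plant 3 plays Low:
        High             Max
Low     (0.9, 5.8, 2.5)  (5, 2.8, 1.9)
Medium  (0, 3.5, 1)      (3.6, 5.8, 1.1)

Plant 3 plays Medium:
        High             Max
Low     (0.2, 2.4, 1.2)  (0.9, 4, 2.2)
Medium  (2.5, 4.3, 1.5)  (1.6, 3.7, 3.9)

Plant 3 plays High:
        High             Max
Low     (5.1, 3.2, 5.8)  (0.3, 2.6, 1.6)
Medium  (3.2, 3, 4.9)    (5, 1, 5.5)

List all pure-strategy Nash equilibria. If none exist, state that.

(Low, High, Low): Plant 3 can switch to High (2.5 → 5.8). Not NE.
(Low, High, Medium): Plant 1 can switch to Medium (0.2 → 2.5). Not NE.
(Low, High, High): Plant 1 gets 5.1, best alternative 3.2; Plant 2 gets 3.2, best alternative 2.6; Plant 3 gets 5.8, best alternative 2.5. No profitable deviation — NE.
(Low, Max, Low): Plant 2 can switch to High (2.8 → 5.8). Not NE.
(Low, Max, Medium): Plant 1 can switch to Medium (0.9 → 1.6). Not NE.
(Low, Max, High): Plant 1 can switch to Medium (0.3 → 5). Not NE.
(Medium, High, Low): Plant 1 can switch to Low (0 → 0.9). Not NE.
(Medium, High, Medium): Plant 3 can switch to High (1.5 → 4.9). Not NE.
(Medium, High, High): Plant 1 can switch to Low (3.2 → 5.1). Not NE.
(The remaining 3 profiles each have a profitable deviation by the same check.)

(Low, High, High)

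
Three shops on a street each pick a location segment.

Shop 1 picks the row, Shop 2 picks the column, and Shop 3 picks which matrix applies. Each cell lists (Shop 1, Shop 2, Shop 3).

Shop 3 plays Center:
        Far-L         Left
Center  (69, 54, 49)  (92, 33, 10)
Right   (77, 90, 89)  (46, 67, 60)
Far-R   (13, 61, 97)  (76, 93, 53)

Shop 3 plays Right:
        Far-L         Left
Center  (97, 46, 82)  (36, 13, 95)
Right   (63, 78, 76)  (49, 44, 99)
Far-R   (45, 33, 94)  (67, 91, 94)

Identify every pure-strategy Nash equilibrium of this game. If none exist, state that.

Pure-strategy Nash equilibria: (Center, Far-L, Right), (Right, Far-L, Center), (Far-R, Left, Right)

Shop 1 against (Far-L, Center): payoffs 69, 77, 13 → best response Right.
Shop 1 against (Far-L, Right): payoffs 97, 63, 45 → best response Center.
Shop 1 against (Left, Center): payoffs 92, 46, 76 → best response Center.
Shop 1 against (Left, Right): payoffs 36, 49, 67 → best response Far-R.
Shop 2 against (Center, Center): payoffs 54, 33 → best response Far-L.
Shop 2 against (Center, Right): payoffs 46, 13 → best response Far-L.
Shop 2 against (Right, Center): payoffs 90, 67 → best response Far-L.
Shop 2 against (Right, Right): payoffs 78, 44 → best response Far-L.
Shop 2 against (Far-R, Center): payoffs 61, 93 → best response Left.
Shop 2 against (Far-R, Right): payoffs 33, 91 → best response Left.
Shop 3 against (Center, Far-L): payoffs 49, 82 → best response Right.
Shop 3 against (Center, Left): payoffs 10, 95 → best response Right.
Shop 3 against (Right, Far-L): payoffs 89, 76 → best response Center.
Shop 3 against (Right, Left): payoffs 60, 99 → best response Right.
Shop 3 against (Far-R, Far-L): payoffs 97, 94 → best response Center.
Shop 3 against (Far-R, Left): payoffs 53, 94 → best response Right.
Mutual best responses: (Center, Far-L, Right); (Right, Far-L, Center); (Far-R, Left, Right).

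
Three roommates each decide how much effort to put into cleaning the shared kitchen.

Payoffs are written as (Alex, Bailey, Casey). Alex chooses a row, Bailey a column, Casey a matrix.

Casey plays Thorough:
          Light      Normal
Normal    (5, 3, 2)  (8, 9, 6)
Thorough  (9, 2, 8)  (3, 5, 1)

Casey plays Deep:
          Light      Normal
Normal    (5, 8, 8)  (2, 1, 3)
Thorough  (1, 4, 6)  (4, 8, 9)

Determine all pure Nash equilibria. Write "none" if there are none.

Alex against (Light, Thorough): payoffs 5, 9 → best response Thorough.
Alex against (Light, Deep): payoffs 5, 1 → best response Normal.
Alex against (Normal, Thorough): payoffs 8, 3 → best response Normal.
Alex against (Normal, Deep): payoffs 2, 4 → best response Thorough.
Bailey against (Normal, Thorough): payoffs 3, 9 → best response Normal.
Bailey against (Normal, Deep): payoffs 8, 1 → best response Light.
Bailey against (Thorough, Thorough): payoffs 2, 5 → best response Normal.
Bailey against (Thorough, Deep): payoffs 4, 8 → best response Normal.
Casey against (Normal, Light): payoffs 2, 8 → best response Deep.
Casey against (Normal, Normal): payoffs 6, 3 → best response Thorough.
Casey against (Thorough, Light): payoffs 8, 6 → best response Thorough.
Casey against (Thorough, Normal): payoffs 1, 9 → best response Deep.
Mutual best responses: (Normal, Light, Deep); (Normal, Normal, Thorough); (Thorough, Normal, Deep).

(Normal, Light, Deep) and (Normal, Normal, Thorough) and (Thorough, Normal, Deep)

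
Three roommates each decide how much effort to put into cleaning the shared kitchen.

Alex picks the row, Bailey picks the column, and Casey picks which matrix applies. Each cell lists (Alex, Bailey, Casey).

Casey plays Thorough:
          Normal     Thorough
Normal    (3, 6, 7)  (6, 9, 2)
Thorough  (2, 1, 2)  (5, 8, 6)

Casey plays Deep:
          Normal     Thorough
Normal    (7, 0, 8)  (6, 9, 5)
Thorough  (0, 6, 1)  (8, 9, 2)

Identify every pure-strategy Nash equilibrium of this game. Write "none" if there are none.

No pure-strategy Nash equilibrium.

For each strategy profile, look for a profitable unilateral deviation.
(Normal, Normal, Thorough): Bailey can switch to Thorough (6 → 9). Not NE.
(Normal, Normal, Deep): Bailey can switch to Thorough (0 → 9). Not NE.
(Normal, Thorough, Thorough): Casey can switch to Deep (2 → 5). Not NE.
(Normal, Thorough, Deep): Alex can switch to Thorough (6 → 8). Not NE.
(Thorough, Normal, Thorough): Alex can switch to Normal (2 → 3). Not NE.
(Thorough, Normal, Deep): Alex can switch to Normal (0 → 7). Not NE.
(Thorough, Thorough, Thorough): Alex can switch to Normal (5 → 6). Not NE.
(Thorough, Thorough, Deep): Casey can switch to Thorough (2 → 6). Not NE.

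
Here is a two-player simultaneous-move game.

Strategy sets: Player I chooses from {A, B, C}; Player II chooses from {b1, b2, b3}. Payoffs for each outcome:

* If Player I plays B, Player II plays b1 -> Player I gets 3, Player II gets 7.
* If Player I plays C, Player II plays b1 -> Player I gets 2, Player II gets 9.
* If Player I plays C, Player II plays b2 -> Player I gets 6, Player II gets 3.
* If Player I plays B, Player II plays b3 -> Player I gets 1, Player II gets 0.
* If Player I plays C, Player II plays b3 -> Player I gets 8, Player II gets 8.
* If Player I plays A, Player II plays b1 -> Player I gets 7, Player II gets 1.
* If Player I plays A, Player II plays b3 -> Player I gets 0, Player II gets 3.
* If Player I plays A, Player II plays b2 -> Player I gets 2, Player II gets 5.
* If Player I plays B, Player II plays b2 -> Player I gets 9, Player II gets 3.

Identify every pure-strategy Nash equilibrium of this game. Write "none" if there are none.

There is no pure-strategy Nash equilibrium.

Player I against b1: payoffs 7, 3, 2 → best response A.
Player I against b2: payoffs 2, 9, 6 → best response B.
Player I against b3: payoffs 0, 1, 8 → best response C.
Player II against A: payoffs 1, 5, 3 → best response b2.
Player II against B: payoffs 7, 3, 0 → best response b1.
Player II against C: payoffs 9, 3, 8 → best response b1.
No profile is a mutual best response for all players.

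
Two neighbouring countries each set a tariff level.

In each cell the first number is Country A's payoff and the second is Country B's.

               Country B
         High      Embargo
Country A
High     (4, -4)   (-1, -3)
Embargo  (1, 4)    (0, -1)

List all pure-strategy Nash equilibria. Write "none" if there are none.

Country A against High: payoffs 4, 1 → best response High.
Country A against Embargo: payoffs -1, 0 → best response Embargo.
Country B against High: payoffs -4, -3 → best response Embargo.
Country B against Embargo: payoffs 4, -1 → best response High.
No profile is a mutual best response for all players.

No pure-strategy Nash equilibrium.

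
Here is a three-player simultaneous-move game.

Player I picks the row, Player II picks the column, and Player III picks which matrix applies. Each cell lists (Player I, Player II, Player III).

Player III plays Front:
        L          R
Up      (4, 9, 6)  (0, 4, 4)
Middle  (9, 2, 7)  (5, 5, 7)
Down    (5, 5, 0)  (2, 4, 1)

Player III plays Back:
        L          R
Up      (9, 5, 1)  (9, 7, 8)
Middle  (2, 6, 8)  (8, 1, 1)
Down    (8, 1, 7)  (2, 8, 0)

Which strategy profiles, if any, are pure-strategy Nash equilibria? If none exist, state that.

The pure Nash equilibria are (Up, R, Back) and (Middle, R, Front).

(Up, L, Front): Player I can switch to Middle (4 → 9). Not NE.
(Up, L, Back): Player II can switch to R (5 → 7). Not NE.
(Up, R, Front): Player I can switch to Middle (0 → 5). Not NE.
(Up, R, Back): Player I gets 9, best alternative 8; Player II gets 7, best alternative 5; Player III gets 8, best alternative 4. No profitable deviation — NE.
(Middle, L, Front): Player II can switch to R (2 → 5). Not NE.
(Middle, L, Back): Player I can switch to Up (2 → 9). Not NE.
(Middle, R, Front): Player I gets 5, best alternative 2; Player II gets 5, best alternative 2; Player III gets 7, best alternative 1. No profitable deviation — NE.
(Middle, R, Back): Player I can switch to Up (8 → 9). Not NE.
(The remaining 4 profiles each have a profitable deviation by the same check.)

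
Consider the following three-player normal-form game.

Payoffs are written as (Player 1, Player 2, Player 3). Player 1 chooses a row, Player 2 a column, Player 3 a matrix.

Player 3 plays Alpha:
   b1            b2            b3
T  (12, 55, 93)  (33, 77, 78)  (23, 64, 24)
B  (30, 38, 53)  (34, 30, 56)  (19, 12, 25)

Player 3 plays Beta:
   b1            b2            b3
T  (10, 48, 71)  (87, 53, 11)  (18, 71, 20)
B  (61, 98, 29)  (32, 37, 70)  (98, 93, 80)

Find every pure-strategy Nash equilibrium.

Player 1 against (b1, Alpha): payoffs 12, 30 → best response B.
Player 1 against (b1, Beta): payoffs 10, 61 → best response B.
Player 1 against (b2, Alpha): payoffs 33, 34 → best response B.
Player 1 against (b2, Beta): payoffs 87, 32 → best response T.
Player 1 against (b3, Alpha): payoffs 23, 19 → best response T.
Player 1 against (b3, Beta): payoffs 18, 98 → best response B.
Player 2 against (T, Alpha): payoffs 55, 77, 64 → best response b2.
Player 2 against (T, Beta): payoffs 48, 53, 71 → best response b3.
Player 2 against (B, Alpha): payoffs 38, 30, 12 → best response b1.
Player 2 against (B, Beta): payoffs 98, 37, 93 → best response b1.
Player 3 against (T, b1): payoffs 93, 71 → best response Alpha.
Player 3 against (T, b2): payoffs 78, 11 → best response Alpha.
Player 3 against (T, b3): payoffs 24, 20 → best response Alpha.
Player 3 against (B, b1): payoffs 53, 29 → best response Alpha.
Player 3 against (B, b2): payoffs 56, 70 → best response Beta.
Player 3 against (B, b3): payoffs 25, 80 → best response Beta.
Mutual best responses: (B, b1, Alpha).

The unique pure-strategy Nash equilibrium is (B, b1, Alpha).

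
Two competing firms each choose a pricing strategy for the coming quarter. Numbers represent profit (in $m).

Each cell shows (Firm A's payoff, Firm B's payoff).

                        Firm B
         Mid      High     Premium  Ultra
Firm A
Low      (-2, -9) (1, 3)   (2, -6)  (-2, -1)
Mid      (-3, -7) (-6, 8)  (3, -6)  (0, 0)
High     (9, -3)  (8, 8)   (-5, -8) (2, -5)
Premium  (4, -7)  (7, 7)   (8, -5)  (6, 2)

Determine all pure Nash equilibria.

(Low, Mid): Firm A can switch to High (-2 → 9). Not NE.
(Low, High): Firm A can switch to High (1 → 8). Not NE.
(Low, Premium): Firm A can switch to Mid (2 → 3). Not NE.
(Low, Ultra): Firm A can switch to Mid (-2 → 0). Not NE.
(Mid, Mid): Firm A can switch to Low (-3 → -2). Not NE.
(Mid, High): Firm A can switch to Low (-6 → 1). Not NE.
(Mid, Premium): Firm A can switch to Premium (3 → 8). Not NE.
(Mid, Ultra): Firm A can switch to High (0 → 2). Not NE.
(High, Mid): Firm B can switch to High (-3 → 8). Not NE.
(High, High): Firm A gets 8, best alternative 7; Firm B gets 8, best alternative -3. No profitable deviation — NE.
(High, Premium): Firm A can switch to Low (-5 → 2). Not NE.
(High, Ultra): Firm A can switch to Premium (2 → 6). Not NE.
(Premium, Mid): Firm A can switch to High (4 → 9). Not NE.
(The remaining 3 profiles each have a profitable deviation by the same check.)

The unique pure-strategy Nash equilibrium is (High, High).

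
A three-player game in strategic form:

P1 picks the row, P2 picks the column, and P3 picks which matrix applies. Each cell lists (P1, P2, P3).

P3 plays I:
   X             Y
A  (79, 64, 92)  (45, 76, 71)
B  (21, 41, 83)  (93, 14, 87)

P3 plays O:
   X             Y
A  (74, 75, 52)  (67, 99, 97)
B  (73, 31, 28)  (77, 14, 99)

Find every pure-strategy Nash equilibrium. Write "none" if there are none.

This game has no pure Nash equilibrium.

P1 against (X, I): payoffs 79, 21 → best response A.
P1 against (X, O): payoffs 74, 73 → best response A.
P1 against (Y, I): payoffs 45, 93 → best response B.
P1 against (Y, O): payoffs 67, 77 → best response B.
P2 against (A, I): payoffs 64, 76 → best response Y.
P2 against (A, O): payoffs 75, 99 → best response Y.
P2 against (B, I): payoffs 41, 14 → best response X.
P2 against (B, O): payoffs 31, 14 → best response X.
P3 against (A, X): payoffs 92, 52 → best response I.
P3 against (A, Y): payoffs 71, 97 → best response O.
P3 against (B, X): payoffs 83, 28 → best response I.
P3 against (B, Y): payoffs 87, 99 → best response O.
No profile is a mutual best response for all players.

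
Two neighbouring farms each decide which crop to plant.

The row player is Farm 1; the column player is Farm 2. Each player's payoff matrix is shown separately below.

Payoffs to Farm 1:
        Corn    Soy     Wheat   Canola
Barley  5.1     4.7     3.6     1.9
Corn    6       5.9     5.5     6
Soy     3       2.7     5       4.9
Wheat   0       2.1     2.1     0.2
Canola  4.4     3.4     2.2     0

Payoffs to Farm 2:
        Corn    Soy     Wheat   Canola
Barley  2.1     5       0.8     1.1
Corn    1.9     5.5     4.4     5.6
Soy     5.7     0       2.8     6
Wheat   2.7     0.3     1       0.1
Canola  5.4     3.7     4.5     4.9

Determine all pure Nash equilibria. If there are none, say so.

Farm 1 against Corn: payoffs 5.1, 6, 3, 0, 4.4 → best response Corn.
Farm 1 against Soy: payoffs 4.7, 5.9, 2.7, 2.1, 3.4 → best response Corn.
Farm 1 against Wheat: payoffs 3.6, 5.5, 5, 2.1, 2.2 → best response Corn.
Farm 1 against Canola: payoffs 1.9, 6, 4.9, 0.2, 0 → best response Corn.
Farm 2 against Barley: payoffs 2.1, 5, 0.8, 1.1 → best response Soy.
Farm 2 against Corn: payoffs 1.9, 5.5, 4.4, 5.6 → best response Canola.
Farm 2 against Soy: payoffs 5.7, 0, 2.8, 6 → best response Canola.
Farm 2 against Wheat: payoffs 2.7, 0.3, 1, 0.1 → best response Corn.
Farm 2 against Canola: payoffs 5.4, 3.7, 4.5, 4.9 → best response Corn.
Mutual best responses: (Corn, Canola).

Pure NE: (Corn, Canola)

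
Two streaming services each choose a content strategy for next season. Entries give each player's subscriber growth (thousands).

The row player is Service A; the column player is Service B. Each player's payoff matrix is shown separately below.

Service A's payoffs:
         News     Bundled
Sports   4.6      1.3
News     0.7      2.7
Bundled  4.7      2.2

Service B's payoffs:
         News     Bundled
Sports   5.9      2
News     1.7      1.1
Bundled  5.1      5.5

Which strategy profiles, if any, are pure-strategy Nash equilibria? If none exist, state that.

(Sports, News): Service A can switch to Bundled (4.6 → 4.7). Not NE.
(Sports, Bundled): Service A can switch to News (1.3 → 2.7). Not NE.
(News, News): Service A can switch to Sports (0.7 → 4.6). Not NE.
(News, Bundled): Service B can switch to News (1.1 → 1.7). Not NE.
(Bundled, News): Service B can switch to Bundled (5.1 → 5.5). Not NE.
(Bundled, Bundled): Service A can switch to News (2.2 → 2.7). Not NE.

This game has no pure Nash equilibrium.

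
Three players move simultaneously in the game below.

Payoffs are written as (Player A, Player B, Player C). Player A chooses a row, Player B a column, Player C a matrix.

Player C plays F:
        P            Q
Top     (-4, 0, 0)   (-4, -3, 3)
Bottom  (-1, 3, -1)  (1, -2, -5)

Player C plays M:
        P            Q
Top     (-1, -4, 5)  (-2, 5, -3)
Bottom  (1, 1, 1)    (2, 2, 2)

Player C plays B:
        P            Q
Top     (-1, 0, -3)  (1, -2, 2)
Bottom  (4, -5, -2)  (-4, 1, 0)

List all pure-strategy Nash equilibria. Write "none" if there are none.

(Bottom, Q, M)

Player A against (P, F): payoffs -4, -1 → best response Bottom.
Player A against (P, M): payoffs -1, 1 → best response Bottom.
Player A against (P, B): payoffs -1, 4 → best response Bottom.
Player A against (Q, F): payoffs -4, 1 → best response Bottom.
Player A against (Q, M): payoffs -2, 2 → best response Bottom.
Player A against (Q, B): payoffs 1, -4 → best response Top.
Player B against (Top, F): payoffs 0, -3 → best response P.
Player B against (Top, M): payoffs -4, 5 → best response Q.
Player B against (Top, B): payoffs 0, -2 → best response P.
Player B against (Bottom, F): payoffs 3, -2 → best response P.
Player B against (Bottom, M): payoffs 1, 2 → best response Q.
Player B against (Bottom, B): payoffs -5, 1 → best response Q.
Player C against (Top, P): payoffs 0, 5, -3 → best response M.
Player C against (Top, Q): payoffs 3, -3, 2 → best response F.
Player C against (Bottom, P): payoffs -1, 1, -2 → best response M.
Player C against (Bottom, Q): payoffs -5, 2, 0 → best response M.
Mutual best responses: (Bottom, Q, M).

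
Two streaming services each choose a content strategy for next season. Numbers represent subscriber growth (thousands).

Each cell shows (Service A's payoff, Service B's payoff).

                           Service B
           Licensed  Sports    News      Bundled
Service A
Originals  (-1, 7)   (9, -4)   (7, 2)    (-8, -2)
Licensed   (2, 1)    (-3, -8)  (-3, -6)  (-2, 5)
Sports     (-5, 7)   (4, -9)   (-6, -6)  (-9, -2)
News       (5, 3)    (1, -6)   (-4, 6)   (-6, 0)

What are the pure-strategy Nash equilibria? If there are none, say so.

(Originals, Licensed): Service A can switch to Licensed (-1 → 2). Not NE.
(Originals, Sports): Service B can switch to Licensed (-4 → 7). Not NE.
(Originals, News): Service B can switch to Licensed (2 → 7). Not NE.
(Originals, Bundled): Service A can switch to Licensed (-8 → -2). Not NE.
(Licensed, Licensed): Service A can switch to News (2 → 5). Not NE.
(Licensed, Sports): Service A can switch to Originals (-3 → 9). Not NE.
(Licensed, News): Service A can switch to Originals (-3 → 7). Not NE.
(Licensed, Bundled): Service A gets -2, best alternative -6; Service B gets 5, best alternative 1. No profitable deviation — NE.
(Sports, Licensed): Service A can switch to Originals (-5 → -1). Not NE.
(The remaining 7 profiles each have a profitable deviation by the same check.)

Pure NE: (Licensed, Bundled)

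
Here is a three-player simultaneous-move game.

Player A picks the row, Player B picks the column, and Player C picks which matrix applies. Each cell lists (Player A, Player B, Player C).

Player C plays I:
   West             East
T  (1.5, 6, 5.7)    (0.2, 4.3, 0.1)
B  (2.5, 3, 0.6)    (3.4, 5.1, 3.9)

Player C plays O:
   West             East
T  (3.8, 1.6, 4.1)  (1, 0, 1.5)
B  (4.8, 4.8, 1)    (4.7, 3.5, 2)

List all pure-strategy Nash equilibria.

Pure-strategy Nash equilibria: (B, West, O) and (B, East, I)

Player A against (West, I): payoffs 1.5, 2.5 → best response B.
Player A against (West, O): payoffs 3.8, 4.8 → best response B.
Player A against (East, I): payoffs 0.2, 3.4 → best response B.
Player A against (East, O): payoffs 1, 4.7 → best response B.
Player B against (T, I): payoffs 6, 4.3 → best response West.
Player B against (T, O): payoffs 1.6, 0 → best response West.
Player B against (B, I): payoffs 3, 5.1 → best response East.
Player B against (B, O): payoffs 4.8, 3.5 → best response West.
Player C against (T, West): payoffs 5.7, 4.1 → best response I.
Player C against (T, East): payoffs 0.1, 1.5 → best response O.
Player C against (B, West): payoffs 0.6, 1 → best response O.
Player C against (B, East): payoffs 3.9, 2 → best response I.
Mutual best responses: (B, West, O); (B, East, I).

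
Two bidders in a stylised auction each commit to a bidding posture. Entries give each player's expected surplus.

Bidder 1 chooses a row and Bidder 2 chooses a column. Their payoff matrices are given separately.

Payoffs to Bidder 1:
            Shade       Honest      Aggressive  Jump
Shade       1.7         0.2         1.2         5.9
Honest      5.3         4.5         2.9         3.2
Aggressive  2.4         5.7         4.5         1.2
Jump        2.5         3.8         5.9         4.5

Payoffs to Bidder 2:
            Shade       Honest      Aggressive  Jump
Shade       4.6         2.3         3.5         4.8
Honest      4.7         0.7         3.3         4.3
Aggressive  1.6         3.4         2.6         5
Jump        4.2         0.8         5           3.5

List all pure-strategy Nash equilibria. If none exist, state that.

Mark each player's best response to every combination of opponents' strategies; a profile where every player is best-responding is a pure Nash equilibrium.
Bidder 1 against Shade: payoffs 1.7, 5.3, 2.4, 2.5 → best response Honest.
Bidder 1 against Honest: payoffs 0.2, 4.5, 5.7, 3.8 → best response Aggressive.
Bidder 1 against Aggressive: payoffs 1.2, 2.9, 4.5, 5.9 → best response Jump.
Bidder 1 against Jump: payoffs 5.9, 3.2, 1.2, 4.5 → best response Shade.
Bidder 2 against Shade: payoffs 4.6, 2.3, 3.5, 4.8 → best response Jump.
Bidder 2 against Honest: payoffs 4.7, 0.7, 3.3, 4.3 → best response Shade.
Bidder 2 against Aggressive: payoffs 1.6, 3.4, 2.6, 5 → best response Jump.
Bidder 2 against Jump: payoffs 4.2, 0.8, 5, 3.5 → best response Aggressive.
Mutual best responses: (Shade, Jump); (Honest, Shade); (Jump, Aggressive).

The pure Nash equilibria are (Shade, Jump), (Honest, Shade), (Jump, Aggressive).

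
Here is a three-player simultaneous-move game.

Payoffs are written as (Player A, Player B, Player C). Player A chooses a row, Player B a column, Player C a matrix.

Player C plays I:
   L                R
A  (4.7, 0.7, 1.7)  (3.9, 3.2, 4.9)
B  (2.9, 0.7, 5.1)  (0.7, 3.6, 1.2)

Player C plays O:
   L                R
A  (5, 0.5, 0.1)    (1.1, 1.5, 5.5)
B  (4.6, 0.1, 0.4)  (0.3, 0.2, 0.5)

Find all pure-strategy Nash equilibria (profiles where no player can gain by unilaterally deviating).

Pure NE: (A, R, O)

(A, L, I): Player B can switch to R (0.7 → 3.2). Not NE.
(A, L, O): Player B can switch to R (0.5 → 1.5). Not NE.
(A, R, I): Player C can switch to O (4.9 → 5.5). Not NE.
(A, R, O): Player A gets 1.1, best alternative 0.3; Player B gets 1.5, best alternative 0.5; Player C gets 5.5, best alternative 4.9. No profitable deviation — NE.
(B, L, I): Player A can switch to A (2.9 → 4.7). Not NE.
(B, L, O): Player A can switch to A (4.6 → 5). Not NE.
(B, R, I): Player A can switch to A (0.7 → 3.9). Not NE.
(The remaining 1 profile has a profitable deviation by the same check.)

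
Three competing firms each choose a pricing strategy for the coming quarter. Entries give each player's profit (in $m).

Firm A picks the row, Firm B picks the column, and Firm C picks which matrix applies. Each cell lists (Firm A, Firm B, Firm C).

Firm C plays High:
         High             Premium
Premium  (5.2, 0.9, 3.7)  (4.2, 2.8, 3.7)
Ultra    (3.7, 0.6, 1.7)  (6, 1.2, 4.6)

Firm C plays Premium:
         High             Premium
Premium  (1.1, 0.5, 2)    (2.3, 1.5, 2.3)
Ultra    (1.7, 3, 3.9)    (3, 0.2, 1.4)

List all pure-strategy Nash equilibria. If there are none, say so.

The pure Nash equilibria are (Ultra, High, Premium); (Ultra, Premium, High).

Firm A against (High, High): payoffs 5.2, 3.7 → best response Premium.
Firm A against (High, Premium): payoffs 1.1, 1.7 → best response Ultra.
Firm A against (Premium, High): payoffs 4.2, 6 → best response Ultra.
Firm A against (Premium, Premium): payoffs 2.3, 3 → best response Ultra.
Firm B against (Premium, High): payoffs 0.9, 2.8 → best response Premium.
Firm B against (Premium, Premium): payoffs 0.5, 1.5 → best response Premium.
Firm B against (Ultra, High): payoffs 0.6, 1.2 → best response Premium.
Firm B against (Ultra, Premium): payoffs 3, 0.2 → best response High.
Firm C against (Premium, High): payoffs 3.7, 2 → best response High.
Firm C against (Premium, Premium): payoffs 3.7, 2.3 → best response High.
Firm C against (Ultra, High): payoffs 1.7, 3.9 → best response Premium.
Firm C against (Ultra, Premium): payoffs 4.6, 1.4 → best response High.
Mutual best responses: (Ultra, High, Premium); (Ultra, Premium, High).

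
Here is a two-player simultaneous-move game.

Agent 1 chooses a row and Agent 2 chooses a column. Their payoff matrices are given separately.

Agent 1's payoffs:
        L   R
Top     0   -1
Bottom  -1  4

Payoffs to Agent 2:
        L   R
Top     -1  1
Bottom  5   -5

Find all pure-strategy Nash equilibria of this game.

Agent 1 against L: payoffs 0, -1 → best response Top.
Agent 1 against R: payoffs -1, 4 → best response Bottom.
Agent 2 against Top: payoffs -1, 1 → best response R.
Agent 2 against Bottom: payoffs 5, -5 → best response L.
No profile is a mutual best response for all players.

There is no pure-strategy Nash equilibrium.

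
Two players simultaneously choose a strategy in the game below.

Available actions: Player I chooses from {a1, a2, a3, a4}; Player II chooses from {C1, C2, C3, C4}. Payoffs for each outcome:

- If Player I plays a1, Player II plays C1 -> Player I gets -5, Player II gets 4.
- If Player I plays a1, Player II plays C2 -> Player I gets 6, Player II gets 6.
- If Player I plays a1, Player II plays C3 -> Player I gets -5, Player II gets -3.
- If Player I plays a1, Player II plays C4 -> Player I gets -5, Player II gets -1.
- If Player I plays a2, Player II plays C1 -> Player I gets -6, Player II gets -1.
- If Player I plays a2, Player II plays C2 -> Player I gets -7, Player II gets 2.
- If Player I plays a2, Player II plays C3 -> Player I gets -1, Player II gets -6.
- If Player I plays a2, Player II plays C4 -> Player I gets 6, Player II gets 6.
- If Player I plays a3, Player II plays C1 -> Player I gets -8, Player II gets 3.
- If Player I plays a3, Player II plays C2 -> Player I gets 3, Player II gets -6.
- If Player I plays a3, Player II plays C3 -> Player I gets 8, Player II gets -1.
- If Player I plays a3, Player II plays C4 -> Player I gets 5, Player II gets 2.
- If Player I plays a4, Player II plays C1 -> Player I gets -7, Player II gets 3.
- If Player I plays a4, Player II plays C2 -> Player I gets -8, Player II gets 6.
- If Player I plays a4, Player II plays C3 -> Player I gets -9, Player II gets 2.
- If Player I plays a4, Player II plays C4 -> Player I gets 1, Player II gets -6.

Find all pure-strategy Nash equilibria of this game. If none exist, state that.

Pure-strategy Nash equilibria: (a1, C2); (a2, C4)

(a1, C1): Player II can switch to C2 (4 → 6). Not NE.
(a1, C2): Player I gets 6, best alternative 3; Player II gets 6, best alternative 4. No profitable deviation — NE.
(a1, C3): Player I can switch to a2 (-5 → -1). Not NE.
(a1, C4): Player I can switch to a2 (-5 → 6). Not NE.
(a2, C1): Player I can switch to a1 (-6 → -5). Not NE.
(a2, C2): Player I can switch to a1 (-7 → 6). Not NE.
(a2, C3): Player I can switch to a3 (-1 → 8). Not NE.
(a2, C4): Player I gets 6, best alternative 5; Player II gets 6, best alternative 2. No profitable deviation — NE.
(a3, C1): Player I can switch to a1 (-8 → -5). Not NE.
(a3, C2): Player I can switch to a1 (3 → 6). Not NE.
(The remaining 6 profiles each have a profitable deviation by the same check.)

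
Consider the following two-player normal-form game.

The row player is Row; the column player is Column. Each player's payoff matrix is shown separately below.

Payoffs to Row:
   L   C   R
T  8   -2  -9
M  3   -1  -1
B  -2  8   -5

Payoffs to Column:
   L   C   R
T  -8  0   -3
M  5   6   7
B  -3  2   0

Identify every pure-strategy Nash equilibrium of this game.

Pure-strategy Nash equilibria: (M, R) and (B, C)

Row against L: payoffs 8, 3, -2 → best response T.
Row against C: payoffs -2, -1, 8 → best response B.
Row against R: payoffs -9, -1, -5 → best response M.
Column against T: payoffs -8, 0, -3 → best response C.
Column against M: payoffs 5, 6, 7 → best response R.
Column against B: payoffs -3, 2, 0 → best response C.
Mutual best responses: (M, R); (B, C).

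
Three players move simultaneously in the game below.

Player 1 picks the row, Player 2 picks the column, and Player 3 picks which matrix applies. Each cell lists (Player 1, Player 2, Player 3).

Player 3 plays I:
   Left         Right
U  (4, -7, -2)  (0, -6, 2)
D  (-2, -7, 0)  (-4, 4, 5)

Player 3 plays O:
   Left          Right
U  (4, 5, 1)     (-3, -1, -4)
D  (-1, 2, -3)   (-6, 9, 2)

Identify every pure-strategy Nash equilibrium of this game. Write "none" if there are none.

Player 1 against (Left, I): payoffs 4, -2 → best response U.
Player 1 against (Left, O): payoffs 4, -1 → best response U.
Player 1 against (Right, I): payoffs 0, -4 → best response U.
Player 1 against (Right, O): payoffs -3, -6 → best response U.
Player 2 against (U, I): payoffs -7, -6 → best response Right.
Player 2 against (U, O): payoffs 5, -1 → best response Left.
Player 2 against (D, I): payoffs -7, 4 → best response Right.
Player 2 against (D, O): payoffs 2, 9 → best response Right.
Player 3 against (U, Left): payoffs -2, 1 → best response O.
Player 3 against (U, Right): payoffs 2, -4 → best response I.
Player 3 against (D, Left): payoffs 0, -3 → best response I.
Player 3 against (D, Right): payoffs 5, 2 → best response I.
Mutual best responses: (U, Left, O); (U, Right, I).

Pure-strategy Nash equilibria: (U, Left, O) and (U, Right, I)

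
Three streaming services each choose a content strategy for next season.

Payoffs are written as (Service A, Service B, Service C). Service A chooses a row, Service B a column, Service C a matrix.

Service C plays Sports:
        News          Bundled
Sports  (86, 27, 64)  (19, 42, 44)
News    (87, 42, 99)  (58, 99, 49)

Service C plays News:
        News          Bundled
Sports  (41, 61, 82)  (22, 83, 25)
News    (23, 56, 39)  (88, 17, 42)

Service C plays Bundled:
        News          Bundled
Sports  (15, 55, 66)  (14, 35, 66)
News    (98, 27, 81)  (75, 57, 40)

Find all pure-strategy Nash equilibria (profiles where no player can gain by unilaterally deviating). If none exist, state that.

The unique pure-strategy Nash equilibrium is (News, Bundled, Sports).

Service A against (News, Sports): payoffs 86, 87 → best response News.
Service A against (News, News): payoffs 41, 23 → best response Sports.
Service A against (News, Bundled): payoffs 15, 98 → best response News.
Service A against (Bundled, Sports): payoffs 19, 58 → best response News.
Service A against (Bundled, News): payoffs 22, 88 → best response News.
Service A against (Bundled, Bundled): payoffs 14, 75 → best response News.
Service B against (Sports, Sports): payoffs 27, 42 → best response Bundled.
Service B against (Sports, News): payoffs 61, 83 → best response Bundled.
Service B against (Sports, Bundled): payoffs 55, 35 → best response News.
Service B against (News, Sports): payoffs 42, 99 → best response Bundled.
Service B against (News, News): payoffs 56, 17 → best response News.
Service B against (News, Bundled): payoffs 27, 57 → best response Bundled.
Service C against (Sports, News): payoffs 64, 82, 66 → best response News.
Service C against (Sports, Bundled): payoffs 44, 25, 66 → best response Bundled.
Service C against (News, News): payoffs 99, 39, 81 → best response Sports.
Service C against (News, Bundled): payoffs 49, 42, 40 → best response Sports.
Mutual best responses: (News, Bundled, Sports).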